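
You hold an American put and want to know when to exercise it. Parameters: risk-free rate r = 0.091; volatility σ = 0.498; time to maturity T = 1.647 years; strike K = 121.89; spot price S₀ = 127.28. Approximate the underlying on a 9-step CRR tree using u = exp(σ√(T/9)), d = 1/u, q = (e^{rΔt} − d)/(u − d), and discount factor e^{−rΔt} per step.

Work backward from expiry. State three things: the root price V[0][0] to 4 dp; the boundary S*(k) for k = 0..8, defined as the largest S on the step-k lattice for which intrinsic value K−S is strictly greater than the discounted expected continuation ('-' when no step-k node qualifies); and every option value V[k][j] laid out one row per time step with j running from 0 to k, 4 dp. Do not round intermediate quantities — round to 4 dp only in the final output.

Δt=0.18300, u=1.23743, d=0.80813, q=0.48606, disc=e^(-rΔt)=0.98348
k=9 terminal: V=max(K-S,0) → 103.1800 93.2406 78.0211 54.7165 19.0317 0.0000 0.0000 0.0000 0.0000 0.0000
k=8: j=0 S=23.1523 intr=98.7377 cont=96.7247 V=98.7377[EX]; j=1 S=35.4516 intr=86.4384 cont=84.4254 V=86.4384[EX]; j=2 S=54.2847 intr=67.6053 cont=65.5923 V=67.6053[EX]; j=3 S=83.1225 intr=38.7675 cont=36.7545 V=38.7675[EX]; j=4 S=127.2800 intr=0.0000 cont=9.6197 V=9.6197[hold]; j=5 S=194.8954 intr=0.0000 cont=0.0000 V=0.0000[hold]; j=6 S=298.4305 intr=0.0000 cont=0.0000 V=0.0000[hold]; j=7 S=456.9669 intr=0.0000 cont=0.0000 V=0.0000[hold]; j=8 S=699.7232 intr=0.0000 cont=0.0000 V=0.0000[hold]  S*(8)=83.1225
k=7: j=0 S=28.6494 intr=93.2406 cont=91.2276 V=93.2406[EX]; j=1 S=43.8689 intr=78.0211 cont=76.0081 V=78.0211[EX]; j=2 S=67.1735 intr=54.7165 cont=52.7035 V=54.7165[EX]; j=3 S=102.8583 intr=19.0317 cont=24.1937 V=24.1937[hold]; j=4 S=157.5001 intr=0.0000 cont=4.8623 V=4.8623[hold]; j=5 S=241.1695 intr=0.0000 cont=0.0000 V=0.0000[hold]; j=6 S=369.2870 intr=0.0000 cont=0.0000 V=0.0000[hold]; j=7 S=565.4647 intr=0.0000 cont=0.0000 V=0.0000[hold]  S*(7)=67.1735
k=6: j=0 S=35.4516 intr=86.4384 cont=84.4254 V=86.4384[EX]; j=1 S=54.2847 intr=67.6053 cont=65.5923 V=67.6053[EX]; j=2 S=83.1225 intr=38.7675 cont=39.2221 V=39.2221[hold]; j=3 S=127.2800 intr=0.0000 cont=14.5532 V=14.5532[hold]; j=4 S=194.8954 intr=0.0000 cont=2.4577 V=2.4577[hold]; j=5 S=298.4305 intr=0.0000 cont=0.0000 V=0.0000[hold]; j=6 S=456.9669 intr=0.0000 cont=0.0000 V=0.0000[hold]  S*(6)=54.2847
k=5: j=0 S=43.8689 intr=78.0211 cont=76.0081 V=78.0211[EX]; j=1 S=67.1735 intr=54.7165 cont=52.9208 V=54.7165[EX]; j=2 S=102.8583 intr=19.0317 cont=26.7819 V=26.7819[hold]; j=3 S=157.5001 intr=0.0000 cont=8.5308 V=8.5308[hold]; j=4 S=241.1695 intr=0.0000 cont=1.2422 V=1.2422[hold]; j=5 S=369.2870 intr=0.0000 cont=0.0000 V=0.0000[hold]  S*(5)=67.1735
k=4: j=0 S=54.2847 intr=67.6053 cont=65.5923 V=67.6053[EX]; j=1 S=83.1225 intr=38.7675 cont=40.4593 V=40.4593[hold]; j=2 S=127.2800 intr=0.0000 cont=17.6150 V=17.6150[hold]; j=3 S=194.8954 intr=0.0000 cont=4.9058 V=4.9058[hold]; j=4 S=298.4305 intr=0.0000 cont=0.6279 V=0.6279[hold]  S*(4)=54.2847
k=3: j=0 S=67.1735 intr=54.7165 cont=53.5122 V=54.7165[EX]; j=1 S=102.8583 intr=19.0317 cont=28.8709 V=28.8709[hold]; j=2 S=157.5001 intr=0.0000 cont=11.2487 V=11.2487[hold]; j=3 S=241.1695 intr=0.0000 cont=2.7798 V=2.7798[hold]  S*(3)=67.1735
k=2: j=0 S=83.1225 intr=38.7675 cont=41.4579 V=41.4579[hold]; j=1 S=127.2800 intr=0.0000 cont=19.9701 V=19.9701[hold]; j=2 S=194.8954 intr=0.0000 cont=7.0146 V=7.0146[hold]  S*(2)=-
k=1: j=0 S=102.8583 intr=19.0317 cont=30.5014 V=30.5014[hold]; j=1 S=157.5001 intr=0.0000 cont=13.4472 V=13.4472[hold]  S*(1)=-
k=0: j=0 S=127.2800 intr=0.0000 cont=21.8453 V=21.8453[hold]  S*(0)=-

price = 21.8453
boundary = - - - 67.1735 54.2847 67.1735 54.2847 67.1735 83.1225
tree:
21.8453
30.5014 13.4472
41.4579 19.9701 7.0146
54.7165 28.8709 11.2487 2.7798
67.6053 40.4593 17.6150 4.9058 0.6279
78.0211 54.7165 26.7819 8.5308 1.2422 0.0000
86.4384 67.6053 39.2221 14.5532 2.4577 0.0000 0.0000
93.2406 78.0211 54.7165 24.1937 4.8623 0.0000 0.0000 0.0000
98.7377 86.4384 67.6053 38.7675 9.6197 0.0000 0.0000 0.0000 0.0000
103.1800 93.2406 78.0211 54.7165 19.0317 0.0000 0.0000 0.0000 0.0000 0.0000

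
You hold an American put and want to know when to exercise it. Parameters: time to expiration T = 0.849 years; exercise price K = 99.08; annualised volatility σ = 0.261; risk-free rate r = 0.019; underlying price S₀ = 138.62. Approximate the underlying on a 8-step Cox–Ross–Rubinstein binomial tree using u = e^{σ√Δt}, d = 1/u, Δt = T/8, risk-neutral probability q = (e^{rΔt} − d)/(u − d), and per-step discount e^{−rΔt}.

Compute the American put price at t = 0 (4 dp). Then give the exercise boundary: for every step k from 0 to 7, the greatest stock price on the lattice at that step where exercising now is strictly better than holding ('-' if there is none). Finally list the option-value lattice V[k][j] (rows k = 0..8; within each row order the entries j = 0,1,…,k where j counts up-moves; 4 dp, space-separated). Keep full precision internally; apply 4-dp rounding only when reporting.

params: Δt=0.10612 u=1.08874 d=0.91849 q=0.49061 e^(-rΔt)=0.99799
t_8 payoffs: 28.8671 15.8521 0.4245 0.0000 0.0000 0.0000 0.0000 0.0000 0.0000
t_7: node(7,0) S=76.4439 payoff=22.6361 vs cont=22.4365 → 22.6361 [stop]  node(7,1) S=90.6140 payoff=8.4660 vs cont=8.2664 → 8.4660 [stop]  node(7,2) S=107.4107 payoff=0.0000 vs cont=0.2158 → 0.2158 [wait]  node(7,3) S=127.3209 payoff=0.0000 vs cont=0.0000 → 0.0000 [wait]  node(7,4) S=150.9218 payoff=0.0000 vs cont=0.0000 → 0.0000 [wait]  node(7,5) S=178.8975 payoff=0.0000 vs cont=0.0000 → 0.0000 [wait]  node(7,6) S=212.0589 payoff=0.0000 vs cont=0.0000 → 0.0000 [wait]  node(7,7) S=251.3673 payoff=0.0000 vs cont=0.0000 → 0.0000 [wait]  ⇒ S*(7)=90.6140
t_6: node(6,0) S=83.2279 payoff=15.8521 vs cont=15.6525 → 15.8521 [stop]  node(6,1) S=98.6555 payoff=0.4245 vs cont=4.4095 → 4.4095 [wait]  node(6,2) S=116.9428 payoff=0.0000 vs cont=0.1097 → 0.1097 [wait]  node(6,3) S=138.6200 payoff=0.0000 vs cont=0.0000 → 0.0000 [wait]  node(6,4) S=164.3153 payoff=0.0000 vs cont=0.0000 → 0.0000 [wait]  node(6,5) S=194.7737 payoff=0.0000 vs cont=0.0000 → 0.0000 [wait]  node(6,6) S=230.8780 payoff=0.0000 vs cont=0.0000 → 0.0000 [wait]  ⇒ S*(6)=83.2279
t_5: node(5,0) S=90.6140 payoff=8.4660 vs cont=10.2176 → 10.2176 [wait]  node(5,1) S=107.4107 payoff=0.0000 vs cont=2.2953 → 2.2953 [wait]  node(5,2) S=127.3209 payoff=0.0000 vs cont=0.0558 → 0.0558 [wait]  node(5,3) S=150.9218 payoff=0.0000 vs cont=0.0000 → 0.0000 [wait]  node(5,4) S=178.8975 payoff=0.0000 vs cont=0.0000 → 0.0000 [wait]  node(5,5) S=212.0589 payoff=0.0000 vs cont=0.0000 → 0.0000 [wait]  ⇒ S*(5)=-
t_4: node(4,0) S=98.6555 payoff=0.4245 vs cont=6.3181 → 6.3181 [wait]  node(4,1) S=116.9428 payoff=0.0000 vs cont=1.1942 → 1.1942 [wait]  node(4,2) S=138.6200 payoff=0.0000 vs cont=0.0283 → 0.0283 [wait]  node(4,3) S=164.3153 payoff=0.0000 vs cont=0.0000 → 0.0000 [wait]  node(4,4) S=194.7737 payoff=0.0000 vs cont=0.0000 → 0.0000 [wait]  ⇒ S*(4)=-
t_3: node(3,0) S=107.4107 payoff=0.0000 vs cont=3.7965 → 3.7965 [wait]  node(3,1) S=127.3209 payoff=0.0000 vs cont=0.6209 → 0.6209 [wait]  node(3,2) S=150.9218 payoff=0.0000 vs cont=0.0144 → 0.0144 [wait]  node(3,3) S=178.8975 payoff=0.0000 vs cont=0.0000 → 0.0000 [wait]  ⇒ S*(3)=-
t_2: node(2,0) S=116.9428 payoff=0.0000 vs cont=2.2341 → 2.2341 [wait]  node(2,1) S=138.6200 payoff=0.0000 vs cont=0.3227 → 0.3227 [wait]  node(2,2) S=164.3153 payoff=0.0000 vs cont=0.0073 → 0.0073 [wait]  ⇒ S*(2)=-
t_1: node(1,0) S=127.3209 payoff=0.0000 vs cont=1.2937 → 1.2937 [wait]  node(1,1) S=150.9218 payoff=0.0000 vs cont=0.1676 → 0.1676 [wait]  ⇒ S*(1)=-
t_0: node(0,0) S=138.6200 payoff=0.0000 vs cont=0.7398 → 0.7398 [wait]  ⇒ S*(0)=-

price = 0.7398
boundary = - - - - - - 83.2279 90.6140
tree:
0.7398
1.2937 0.1676
2.2341 0.3227 0.0073
3.7965 0.6209 0.0144 0.0000
6.3181 1.1942 0.0283 0.0000 0.0000
10.2176 2.2953 0.0558 0.0000 0.0000 0.0000
15.8521 4.4095 0.1097 0.0000 0.0000 0.0000 0.0000
22.6361 8.4660 0.2158 0.0000 0.0000 0.0000 0.0000 0.0000
28.8671 15.8521 0.4245 0.0000 0.0000 0.0000 0.0000 0.0000 0.0000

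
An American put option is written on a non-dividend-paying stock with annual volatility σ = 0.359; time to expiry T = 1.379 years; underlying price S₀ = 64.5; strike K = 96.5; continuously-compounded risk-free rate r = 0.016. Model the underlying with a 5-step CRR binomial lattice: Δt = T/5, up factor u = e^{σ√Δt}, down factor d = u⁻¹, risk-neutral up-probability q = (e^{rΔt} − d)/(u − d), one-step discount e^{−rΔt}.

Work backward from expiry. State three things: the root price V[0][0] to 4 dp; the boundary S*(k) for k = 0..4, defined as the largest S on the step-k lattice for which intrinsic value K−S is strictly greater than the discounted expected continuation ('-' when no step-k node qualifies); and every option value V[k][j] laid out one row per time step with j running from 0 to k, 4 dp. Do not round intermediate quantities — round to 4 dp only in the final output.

price = 34.0998
boundary = - - 44.2385 53.4171 64.5000
tree:
34.0998
43.1095 24.0444
52.2615 32.9760 13.9833
59.8629 43.0829 21.6458 5.2886
66.1582 52.2615 32.0000 9.9228 0.0000
71.3718 59.8629 43.0829 18.6176 0.0000 0.0000

params: Δt=0.27580 u=1.20748 d=0.82817 q=0.46466 e^(-rΔt)=0.99560
t_5 payoffs: 71.3718 59.8629 43.0829 18.6176 0.0000 0.0000
t_4: node(4,0) S=30.3418 payoff=66.1582 vs cont=65.7333 → 66.1582 [stop]  node(4,1) S=44.2385 payoff=52.2615 vs cont=51.8366 → 52.2615 [stop]  node(4,2) S=64.5000 payoff=32.0000 vs cont=31.5751 → 32.0000 [stop]  node(4,3) S=94.0414 payoff=2.4586 vs cont=9.9228 → 9.9228 [wait]  node(4,4) S=137.1129 payoff=0.0000 vs cont=0.0000 → 0.0000 [wait]  ⇒ S*(4)=64.5000
t_3: node(3,0) S=36.6371 payoff=59.8629 vs cont=59.4380 → 59.8629 [stop]  node(3,1) S=53.4171 payoff=43.0829 vs cont=42.6580 → 43.0829 [stop]  node(3,2) S=77.8824 payoff=18.6176 vs cont=21.6458 → 21.6458 [wait]  node(3,3) S=113.5530 payoff=0.0000 vs cont=5.2886 → 5.2886 [wait]  ⇒ S*(3)=53.4171
t_2: node(2,0) S=44.2385 payoff=52.2615 vs cont=51.8366 → 52.2615 [stop]  node(2,1) S=64.5000 payoff=32.0000 vs cont=32.9760 → 32.9760 [wait]  node(2,2) S=94.0414 payoff=2.4586 vs cont=13.9833 → 13.9833 [wait]  ⇒ S*(2)=44.2385
t_1: node(1,0) S=53.4171 payoff=43.0829 vs cont=43.1095 → 43.1095 [wait]  node(1,1) S=77.8824 payoff=18.6176 vs cont=24.0444 → 24.0444 [wait]  ⇒ S*(1)=-
t_0: node(0,0) S=64.5000 payoff=32.0000 vs cont=34.0998 → 34.0998 [wait]  ⇒ S*(0)=-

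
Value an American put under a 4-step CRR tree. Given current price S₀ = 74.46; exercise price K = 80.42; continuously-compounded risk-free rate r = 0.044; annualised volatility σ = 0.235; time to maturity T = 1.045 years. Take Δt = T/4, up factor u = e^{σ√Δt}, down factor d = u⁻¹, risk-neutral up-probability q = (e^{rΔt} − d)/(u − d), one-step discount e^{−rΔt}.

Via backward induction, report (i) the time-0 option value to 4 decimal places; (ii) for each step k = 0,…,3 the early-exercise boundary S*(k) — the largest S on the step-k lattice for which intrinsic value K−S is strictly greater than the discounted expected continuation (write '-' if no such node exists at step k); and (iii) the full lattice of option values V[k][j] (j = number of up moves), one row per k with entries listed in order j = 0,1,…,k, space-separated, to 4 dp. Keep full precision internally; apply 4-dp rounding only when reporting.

Δt=0.26125, u=1.12763, d=0.88682, q=0.51802, disc=e^(-rΔt)=0.98857
k=4 terminal: V=max(K-S,0) → 34.3665 21.8611 5.9600 0.0000 0.0000
k=3: j=0 S=51.9311 intr=28.4889 cont=27.5698 V=28.4889[EX]; j=1 S=66.0325 intr=14.3875 cont=13.4683 V=14.3875[EX]; j=2 S=83.9630 intr=0.0000 cont=2.8398 V=2.8398[hold]; j=3 S=106.7624 intr=0.0000 cont=0.0000 V=0.0000[hold]  S*(3)=66.0325
k=2: j=0 S=58.5589 intr=21.8611 cont=20.9420 V=21.8611[EX]; j=1 S=74.4600 intr=5.9600 cont=8.3095 V=8.3095[hold]; j=2 S=94.6789 intr=0.0000 cont=1.3531 V=1.3531[hold]  S*(2)=58.5589
k=1: j=0 S=66.0325 intr=14.3875 cont=14.6715 V=14.6715[hold]; j=1 S=83.9630 intr=0.0000 cont=4.6522 V=4.6522[hold]  S*(1)=-
k=0: j=0 S=74.4600 intr=5.9600 cont=9.3729 V=9.3729[hold]  S*(0)=-

price = 9.3729
boundary = - - 58.5589 66.0325
tree:
9.3729
14.6715 4.6522
21.8611 8.3095 1.3531
28.4889 14.3875 2.8398 0.0000
34.3665 21.8611 5.9600 0.0000 0.0000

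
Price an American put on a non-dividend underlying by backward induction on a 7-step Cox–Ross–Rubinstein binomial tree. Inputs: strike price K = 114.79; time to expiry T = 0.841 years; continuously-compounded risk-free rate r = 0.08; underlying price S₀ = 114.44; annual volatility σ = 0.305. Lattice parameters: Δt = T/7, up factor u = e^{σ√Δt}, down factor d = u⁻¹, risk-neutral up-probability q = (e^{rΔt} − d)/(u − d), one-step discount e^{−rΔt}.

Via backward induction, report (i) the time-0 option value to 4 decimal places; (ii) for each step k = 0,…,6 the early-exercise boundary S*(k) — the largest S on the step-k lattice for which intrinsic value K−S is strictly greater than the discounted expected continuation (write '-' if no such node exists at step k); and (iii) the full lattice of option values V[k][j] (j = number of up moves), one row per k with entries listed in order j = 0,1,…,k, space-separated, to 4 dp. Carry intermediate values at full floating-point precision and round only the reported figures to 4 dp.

price = 10.2204
boundary = - - - 83.3373 92.6302 83.3373 92.6302
tree:
10.2204
15.4157 5.5993
22.4631 9.1759 2.3912
31.4527 14.5559 4.3642 0.6084
39.8132 22.1598 7.7847 1.2777 0.0000
47.3350 31.4527 13.4499 2.6830 0.0000 0.0000
54.1022 39.8132 22.1598 5.6340 0.0000 0.0000 0.0000
60.1905 47.3350 31.4527 11.8308 0.0000 0.0000 0.0000 0.0000

params: Δt=0.12014 u=1.11151 d=0.89968 q=0.51919 e^(-rΔt)=0.99043
t_7 payoffs: 60.1905 47.3350 31.4527 11.8308 0.0000 0.0000 0.0000 0.0000
t_6: node(6,0) S=60.6878 payoff=54.1022 vs cont=53.0042 → 54.1022 [stop]  node(6,1) S=74.9768 payoff=39.8132 vs cont=38.7152 → 39.8132 [stop]  node(6,2) S=92.6302 payoff=22.1598 vs cont=21.0618 → 22.1598 [stop]  node(6,3) S=114.4400 payoff=0.3500 vs cont=5.6340 → 5.6340 [wait]  node(6,4) S=141.3850 payoff=0.0000 vs cont=0.0000 → 0.0000 [wait]  node(6,5) S=174.6742 payoff=0.0000 vs cont=0.0000 → 0.0000 [wait]  node(6,6) S=215.8014 payoff=0.0000 vs cont=0.0000 → 0.0000 [wait]  ⇒ S*(6)=92.6302
t_5: node(5,0) S=67.4550 payoff=47.3350 vs cont=46.2370 → 47.3350 [stop]  node(5,1) S=83.3373 payoff=31.4527 vs cont=30.3546 → 31.4527 [stop]  node(5,2) S=102.9592 payoff=11.8308 vs cont=13.4499 → 13.4499 [wait]  node(5,3) S=127.2010 payoff=0.0000 vs cont=2.6830 → 2.6830 [wait]  node(5,4) S=157.1506 payoff=0.0000 vs cont=0.0000 → 0.0000 [wait]  node(5,5) S=194.1518 payoff=0.0000 vs cont=0.0000 → 0.0000 [wait]  ⇒ S*(5)=83.3373
t_4: node(4,0) S=74.9768 payoff=39.8132 vs cont=38.7152 → 39.8132 [stop]  node(4,1) S=92.6302 payoff=22.1598 vs cont=21.8944 → 22.1598 [stop]  node(4,2) S=114.4400 payoff=0.3500 vs cont=7.7847 → 7.7847 [wait]  node(4,3) S=141.3850 payoff=0.0000 vs cont=1.2777 → 1.2777 [wait]  node(4,4) S=174.6742 payoff=0.0000 vs cont=0.0000 → 0.0000 [wait]  ⇒ S*(4)=92.6302
t_3: node(3,0) S=83.3373 payoff=31.4527 vs cont=30.3546 → 31.4527 [stop]  node(3,1) S=102.9592 payoff=11.8308 vs cont=14.5559 → 14.5559 [wait]  node(3,2) S=127.2010 payoff=0.0000 vs cont=4.3642 → 4.3642 [wait]  node(3,3) S=157.1506 payoff=0.0000 vs cont=0.6084 → 0.6084 [wait]  ⇒ S*(3)=83.3373
t_2: node(2,0) S=92.6302 payoff=22.1598 vs cont=22.4631 → 22.4631 [wait]  node(2,1) S=114.4400 payoff=0.3500 vs cont=9.1759 → 9.1759 [wait]  node(2,2) S=141.3850 payoff=0.0000 vs cont=2.3912 → 2.3912 [wait]  ⇒ S*(2)=-
t_1: node(1,0) S=102.9592 payoff=11.8308 vs cont=15.4157 → 15.4157 [wait]  node(1,1) S=127.2010 payoff=0.0000 vs cont=5.5993 → 5.5993 [wait]  ⇒ S*(1)=-
t_0: node(0,0) S=114.4400 payoff=0.3500 vs cont=10.2204 → 10.2204 [wait]  ⇒ S*(0)=-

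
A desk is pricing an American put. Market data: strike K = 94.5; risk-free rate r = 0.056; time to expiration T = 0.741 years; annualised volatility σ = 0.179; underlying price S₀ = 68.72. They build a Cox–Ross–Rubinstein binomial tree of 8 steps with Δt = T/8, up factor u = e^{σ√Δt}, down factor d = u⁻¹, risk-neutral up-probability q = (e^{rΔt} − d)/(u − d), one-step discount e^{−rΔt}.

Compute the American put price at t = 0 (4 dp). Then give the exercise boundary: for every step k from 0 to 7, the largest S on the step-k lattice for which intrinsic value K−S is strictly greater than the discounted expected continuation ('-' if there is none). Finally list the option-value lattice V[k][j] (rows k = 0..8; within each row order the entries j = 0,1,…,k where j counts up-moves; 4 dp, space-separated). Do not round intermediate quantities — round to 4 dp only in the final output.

price = 25.7800
boundary = 68.7200 72.5675 76.6305 80.9210 76.6305 80.9210 85.4516 90.2359
tree:
25.7800
29.4235 21.9325
32.8739 25.7800 17.8695
36.1413 29.4235 21.9325 13.5790
39.2355 32.8739 25.7800 17.8695 9.0802
42.1657 36.1413 29.4235 21.9325 13.5790 5.2440
44.9404 39.2355 32.8739 25.7800 17.8695 9.0484 1.9764
47.5681 42.1657 36.1413 29.4235 21.9325 13.5790 4.2641 0.0000
50.0564 44.9404 39.2355 32.8739 25.7800 17.8695 9.0484 0.0000 0.0000

params: Δt=0.09262 u=1.05599 d=0.94698 q=0.53409 e^(-rΔt)=0.99483
t_8 payoffs: 50.0564 44.9404 39.2355 32.8739 25.7800 17.8695 9.0484 0.0000 0.0000
t_7: node(7,0) S=46.9319 payoff=47.5681 vs cont=47.0792 → 47.5681 [stop]  node(7,1) S=52.3343 payoff=42.1657 vs cont=41.6768 → 42.1657 [stop]  node(7,2) S=58.3587 payoff=36.1413 vs cont=35.6524 → 36.1413 [stop]  node(7,3) S=65.0765 payoff=29.4235 vs cont=28.9346 → 29.4235 [stop]  node(7,4) S=72.5675 payoff=21.9325 vs cont=21.4436 → 21.9325 [stop]  node(7,5) S=80.9210 payoff=13.5790 vs cont=13.0901 → 13.5790 [stop]  node(7,6) S=90.2359 payoff=4.2641 vs cont=4.1939 → 4.2641 [stop]  node(7,7) S=100.6232 payoff=0.0000 vs cont=0.0000 → 0.0000 [wait]  ⇒ S*(7)=90.2359
t_6: node(6,0) S=49.5596 payoff=44.9404 vs cont=44.4515 → 44.9404 [stop]  node(6,1) S=55.2645 payoff=39.2355 vs cont=38.7466 → 39.2355 [stop]  node(6,2) S=61.6261 payoff=32.8739 vs cont=32.3850 → 32.8739 [stop]  node(6,3) S=68.7200 payoff=25.7800 vs cont=25.2911 → 25.7800 [stop]  node(6,4) S=76.6305 payoff=17.8695 vs cont=17.3806 → 17.8695 [stop]  node(6,5) S=85.4516 payoff=9.0484 vs cont=8.5595 → 9.0484 [stop]  node(6,6) S=95.2881 payoff=0.0000 vs cont=1.9764 → 1.9764 [wait]  ⇒ S*(6)=85.4516
t_5: node(5,0) S=52.3343 payoff=42.1657 vs cont=41.6768 → 42.1657 [stop]  node(5,1) S=58.3587 payoff=36.1413 vs cont=35.6524 → 36.1413 [stop]  node(5,2) S=65.0765 payoff=29.4235 vs cont=28.9346 → 29.4235 [stop]  node(5,3) S=72.5675 payoff=21.9325 vs cont=21.4436 → 21.9325 [stop]  node(5,4) S=80.9210 payoff=13.5790 vs cont=13.0901 → 13.5790 [stop]  node(5,5) S=90.2359 payoff=4.2641 vs cont=5.2440 → 5.2440 [wait]  ⇒ S*(5)=80.9210
t_4: node(4,0) S=55.2645 payoff=39.2355 vs cont=38.7466 → 39.2355 [stop]  node(4,1) S=61.6261 payoff=32.8739 vs cont=32.3850 → 32.8739 [stop]  node(4,2) S=68.7200 payoff=25.7800 vs cont=25.2911 → 25.7800 [stop]  node(4,3) S=76.6305 payoff=17.8695 vs cont=17.3806 → 17.8695 [stop]  node(4,4) S=85.4516 payoff=9.0484 vs cont=9.0802 → 9.0802 [wait]  ⇒ S*(4)=76.6305
t_3: node(3,0) S=58.3587 payoff=36.1413 vs cont=35.6524 → 36.1413 [stop]  node(3,1) S=65.0765 payoff=29.4235 vs cont=28.9346 → 29.4235 [stop]  node(3,2) S=72.5675 payoff=21.9325 vs cont=21.4436 → 21.9325 [stop]  node(3,3) S=80.9210 payoff=13.5790 vs cont=13.1070 → 13.5790 [stop]  ⇒ S*(3)=80.9210
t_2: node(2,0) S=61.6261 payoff=32.8739 vs cont=32.3850 → 32.8739 [stop]  node(2,1) S=68.7200 payoff=25.7800 vs cont=25.2911 → 25.7800 [stop]  node(2,2) S=76.6305 payoff=17.8695 vs cont=17.3806 → 17.8695 [stop]  ⇒ S*(2)=76.6305
t_1: node(1,0) S=65.0765 payoff=29.4235 vs cont=28.9346 → 29.4235 [stop]  node(1,1) S=72.5675 payoff=21.9325 vs cont=21.4436 → 21.9325 [stop]  ⇒ S*(1)=72.5675
t_0: node(0,0) S=68.7200 payoff=25.7800 vs cont=25.2911 → 25.7800 [stop]  ⇒ S*(0)=68.7200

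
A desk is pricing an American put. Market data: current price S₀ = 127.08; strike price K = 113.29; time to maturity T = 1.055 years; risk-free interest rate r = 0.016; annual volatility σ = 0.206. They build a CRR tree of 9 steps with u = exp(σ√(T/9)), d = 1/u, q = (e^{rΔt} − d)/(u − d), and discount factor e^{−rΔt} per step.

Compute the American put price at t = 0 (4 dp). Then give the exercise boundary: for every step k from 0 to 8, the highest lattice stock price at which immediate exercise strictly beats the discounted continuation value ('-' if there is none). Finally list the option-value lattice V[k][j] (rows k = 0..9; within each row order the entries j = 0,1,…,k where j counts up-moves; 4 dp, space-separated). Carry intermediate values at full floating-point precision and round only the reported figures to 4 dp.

price = 4.2614
boundary = - - - - - 89.3149 83.2325 89.3149 95.8417
tree:
4.2614
6.3954 2.1063
9.3540 3.4094 0.7883
13.2769 5.3980 1.3990 0.1699
18.2002 8.3180 2.4475 0.3376 0.0000
23.9751 12.3934 4.2030 0.6706 0.0000 0.0000
30.0575 17.7010 7.0400 1.3322 0.0000 0.0000 0.0000
35.7256 23.9751 11.3843 2.6466 0.0000 0.0000 0.0000 0.0000
41.0077 30.0575 17.4483 5.2576 0.0000 0.0000 0.0000 0.0000 0.0000
45.9301 35.7256 23.9751 10.4445 0.0000 0.0000 0.0000 0.0000 0.0000 0.0000

params: Δt=0.11722 u=1.07308 d=0.93190 q=0.49567 e^(-rΔt)=0.99813
t_9 payoffs: 45.9301 35.7256 23.9751 10.4445 0.0000 0.0000 0.0000 0.0000 0.0000 0.0000
t_8: node(8,0) S=72.2823 payoff=41.0077 vs cont=40.7954 → 41.0077 [stop]  node(8,1) S=83.2325 payoff=30.0575 vs cont=29.8452 → 30.0575 [stop]  node(8,2) S=95.8417 payoff=17.4483 vs cont=17.2360 → 17.4483 [stop]  node(8,3) S=110.3611 payoff=2.9289 vs cont=5.2576 → 5.2576 [wait]  node(8,4) S=127.0800 payoff=0.0000 vs cont=0.0000 → 0.0000 [wait]  node(8,5) S=146.3317 payoff=0.0000 vs cont=0.0000 → 0.0000 [wait]  node(8,6) S=168.5000 payoff=0.0000 vs cont=0.0000 → 0.0000 [wait]  node(8,7) S=194.0266 payoff=0.0000 vs cont=0.0000 → 0.0000 [wait]  node(8,8) S=223.4203 payoff=0.0000 vs cont=0.0000 → 0.0000 [wait]  ⇒ S*(8)=95.8417
t_7: node(7,0) S=77.5644 payoff=35.7256 vs cont=35.5133 → 35.7256 [stop]  node(7,1) S=89.3149 payoff=23.9751 vs cont=23.7628 → 23.9751 [stop]  node(7,2) S=102.8455 payoff=10.4445 vs cont=11.3843 → 11.3843 [wait]  node(7,3) S=118.4259 payoff=0.0000 vs cont=2.6466 → 2.6466 [wait]  node(7,4) S=136.3666 payoff=0.0000 vs cont=0.0000 → 0.0000 [wait]  node(7,5) S=157.0252 payoff=0.0000 vs cont=0.0000 → 0.0000 [wait]  node(7,6) S=180.8134 payoff=0.0000 vs cont=0.0000 → 0.0000 [wait]  node(7,7) S=208.2054 payoff=0.0000 vs cont=0.0000 → 0.0000 [wait]  ⇒ S*(7)=89.3149
t_6: node(6,0) S=83.2325 payoff=30.0575 vs cont=29.8452 → 30.0575 [stop]  node(6,1) S=95.8417 payoff=17.4483 vs cont=17.7010 → 17.7010 [wait]  node(6,2) S=110.3611 payoff=2.9289 vs cont=7.0400 → 7.0400 [wait]  node(6,3) S=127.0800 payoff=0.0000 vs cont=1.3322 → 1.3322 [wait]  node(6,4) S=146.3317 payoff=0.0000 vs cont=0.0000 → 0.0000 [wait]  node(6,5) S=168.5000 payoff=0.0000 vs cont=0.0000 → 0.0000 [wait]  node(6,6) S=194.0266 payoff=0.0000 vs cont=0.0000 → 0.0000 [wait]  ⇒ S*(6)=83.2325
t_5: node(5,0) S=89.3149 payoff=23.9751 vs cont=23.8878 → 23.9751 [stop]  node(5,1) S=102.8455 payoff=10.4445 vs cont=12.3934 → 12.3934 [wait]  node(5,2) S=118.4259 payoff=0.0000 vs cont=4.2030 → 4.2030 [wait]  node(5,3) S=136.3666 payoff=0.0000 vs cont=0.6706 → 0.6706 [wait]  node(5,4) S=157.0252 payoff=0.0000 vs cont=0.0000 → 0.0000 [wait]  node(5,5) S=180.8134 payoff=0.0000 vs cont=0.0000 → 0.0000 [wait]  ⇒ S*(5)=89.3149
t_4: node(4,0) S=95.8417 payoff=17.4483 vs cont=18.2002 → 18.2002 [wait]  node(4,1) S=110.3611 payoff=2.9289 vs cont=8.3180 → 8.3180 [wait]  node(4,2) S=127.0800 payoff=0.0000 vs cont=2.4475 → 2.4475 [wait]  node(4,3) S=146.3317 payoff=0.0000 vs cont=0.3376 → 0.3376 [wait]  node(4,4) S=168.5000 payoff=0.0000 vs cont=0.0000 → 0.0000 [wait]  ⇒ S*(4)=-
t_3: node(3,0) S=102.8455 payoff=10.4445 vs cont=13.2769 → 13.2769 [wait]  node(3,1) S=118.4259 payoff=0.0000 vs cont=5.3980 → 5.3980 [wait]  node(3,2) S=136.3666 payoff=0.0000 vs cont=1.3990 → 1.3990 [wait]  node(3,3) S=157.0252 payoff=0.0000 vs cont=0.1699 → 0.1699 [wait]  ⇒ S*(3)=-
t_2: node(2,0) S=110.3611 payoff=2.9289 vs cont=9.3540 → 9.3540 [wait]  node(2,1) S=127.0800 payoff=0.0000 vs cont=3.4094 → 3.4094 [wait]  node(2,2) S=146.3317 payoff=0.0000 vs cont=0.7883 → 0.7883 [wait]  ⇒ S*(2)=-
t_1: node(1,0) S=118.4259 payoff=0.0000 vs cont=6.3954 → 6.3954 [wait]  node(1,1) S=136.3666 payoff=0.0000 vs cont=2.1063 → 2.1063 [wait]  ⇒ S*(1)=-
t_0: node(0,0) S=127.0800 payoff=0.0000 vs cont=4.2614 → 4.2614 [wait]  ⇒ S*(0)=-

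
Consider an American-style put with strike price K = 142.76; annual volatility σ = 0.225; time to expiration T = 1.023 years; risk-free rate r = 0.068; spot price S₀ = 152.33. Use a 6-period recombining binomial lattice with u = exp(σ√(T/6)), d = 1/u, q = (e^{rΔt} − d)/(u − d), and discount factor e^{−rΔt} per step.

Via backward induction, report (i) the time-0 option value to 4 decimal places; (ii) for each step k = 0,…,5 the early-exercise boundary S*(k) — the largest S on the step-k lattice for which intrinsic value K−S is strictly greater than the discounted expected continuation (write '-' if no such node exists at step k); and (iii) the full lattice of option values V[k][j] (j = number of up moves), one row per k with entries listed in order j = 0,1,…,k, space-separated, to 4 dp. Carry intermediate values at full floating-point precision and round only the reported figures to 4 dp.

Δt=0.17050  u=1.09736  d=0.91128  q=0.53946  discount=0.98847
step 6 (expiry): payoffs max(K−S,0) = 55.5244 37.7113 16.2607 0.0000 0.0000 0.0000 0.0000
step 5: (k=5,j=0): S=95.7287, (K−S)⁺=47.0313, hold=45.3857 ⇒ V=47.0313 exercise | (k=5,j=1): S=115.2762, (K−S)⁺=27.4838, hold=25.8382 ⇒ V=27.4838 exercise | (k=5,j=2): S=138.8151, (K−S)⁺=3.9449, hold=7.4024 ⇒ V=7.4024 continue | (k=5,j=3): S=167.1607, (K−S)⁺=0.0000, hold=0.0000 ⇒ V=0.0000 continue | (k=5,j=4): S=201.2943, (K−S)⁺=0.0000, hold=0.0000 ⇒ V=0.0000 continue | (k=5,j=5): S=242.3978, (K−S)⁺=0.0000, hold=0.0000 ⇒ V=0.0000 continue  boundary S*=115.2762
step 4: (k=4,j=0): S=105.0487, (K−S)⁺=37.7113, hold=36.0657 ⇒ V=37.7113 exercise | (k=4,j=1): S=126.4993, (K−S)⁺=16.2607, hold=16.4588 ⇒ V=16.4588 continue | (k=4,j=2): S=152.3300, (K−S)⁺=0.0000, hold=3.3698 ⇒ V=3.3698 continue | (k=4,j=3): S=183.4352, (K−S)⁺=0.0000, hold=0.0000 ⇒ V=0.0000 continue | (k=4,j=4): S=220.8920, (K−S)⁺=0.0000, hold=0.0000 ⇒ V=0.0000 continue  boundary S*=105.0487
step 3: (k=3,j=0): S=115.2762, (K−S)⁺=27.4838, hold=25.9439 ⇒ V=27.4838 exercise | (k=3,j=1): S=138.8151, (K−S)⁺=3.9449, hold=9.2895 ⇒ V=9.2895 continue | (k=3,j=2): S=167.1607, (K−S)⁺=0.0000, hold=1.5340 ⇒ V=1.5340 continue | (k=3,j=3): S=201.2943, (K−S)⁺=0.0000, hold=0.0000 ⇒ V=0.0000 continue  boundary S*=115.2762
step 2: (k=2,j=0): S=126.4993, (K−S)⁺=16.2607, hold=17.4651 ⇒ V=17.4651 continue | (k=2,j=1): S=152.3300, (K−S)⁺=0.0000, hold=5.0469 ⇒ V=5.0469 continue | (k=2,j=2): S=183.4352, (K−S)⁺=0.0000, hold=0.6983 ⇒ V=0.6983 continue  boundary S*=-
step 1: (k=1,j=0): S=138.8151, (K−S)⁺=3.9449, hold=10.6419 ⇒ V=10.6419 continue | (k=1,j=1): S=167.1607, (K−S)⁺=0.0000, hold=2.6699 ⇒ V=2.6699 continue  boundary S*=-
step 0: (k=0,j=0): S=152.3300, (K−S)⁺=0.0000, hold=6.2682 ⇒ V=6.2682 continue  boundary S*=-

price = 6.2682
boundary = - - - 115.2762 105.0487 115.2762
tree:
6.2682
10.6419 2.6699
17.4651 5.0469 0.6983
27.4838 9.2895 1.5340 0.0000
37.7113 16.4588 3.3698 0.0000 0.0000
47.0313 27.4838 7.4024 0.0000 0.0000 0.0000
55.5244 37.7113 16.2607 0.0000 0.0000 0.0000 0.0000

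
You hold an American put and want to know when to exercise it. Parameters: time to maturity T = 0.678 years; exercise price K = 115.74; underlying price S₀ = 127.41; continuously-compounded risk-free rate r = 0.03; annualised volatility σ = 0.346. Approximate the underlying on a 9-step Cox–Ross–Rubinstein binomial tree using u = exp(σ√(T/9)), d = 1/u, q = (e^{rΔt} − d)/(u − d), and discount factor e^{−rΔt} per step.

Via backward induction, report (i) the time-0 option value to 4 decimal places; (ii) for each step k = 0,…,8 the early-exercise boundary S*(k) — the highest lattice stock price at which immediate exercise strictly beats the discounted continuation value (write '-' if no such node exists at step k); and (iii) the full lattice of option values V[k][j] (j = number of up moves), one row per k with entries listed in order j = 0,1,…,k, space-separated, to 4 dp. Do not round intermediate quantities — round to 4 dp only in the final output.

Δt=0.07533, u=1.09962, d=0.90940, q=0.48817, disc=e^(-rΔt)=0.99774
k=9 terminal: V=max(K-S,0) → 61.5383 50.2010 36.4923 19.9162 0.0000 0.0000 0.0000 0.0000 0.0000 0.0000
k=8: j=0 S=59.6014 intr=56.1386 cont=55.8773 V=56.1386[EX]; j=1 S=72.0682 intr=43.6718 cont=43.4106 V=43.6718[EX]; j=2 S=87.1425 intr=28.5975 cont=28.3362 V=28.5975[EX]; j=3 S=105.3700 intr=10.3700 cont=10.1707 V=10.3700[EX]; j=4 S=127.4100 intr=0.0000 cont=0.0000 V=0.0000[hold]; j=5 S=154.0601 intr=0.0000 cont=0.0000 V=0.0000[hold]; j=6 S=186.2846 intr=0.0000 cont=0.0000 V=0.0000[hold]; j=7 S=225.2494 intr=0.0000 cont=0.0000 V=0.0000[hold]; j=8 S=272.3644 intr=0.0000 cont=0.0000 V=0.0000[hold]  S*(8)=105.3700
k=7: j=0 S=65.5390 intr=50.2010 cont=49.9397 V=50.2010[EX]; j=1 S=79.2477 intr=36.4923 cont=36.2310 V=36.4923[EX]; j=2 S=95.8238 intr=19.9162 cont=19.6549 V=19.9162[EX]; j=3 S=115.8671 intr=0.0000 cont=5.2957 V=5.2957[hold]; j=4 S=140.1028 intr=0.0000 cont=0.0000 V=0.0000[hold]; j=5 S=169.4079 intr=0.0000 cont=0.0000 V=0.0000[hold]; j=6 S=204.8426 intr=0.0000 cont=0.0000 V=0.0000[hold]; j=7 S=247.6892 intr=0.0000 cont=0.0000 V=0.0000[hold]  S*(7)=95.8238
k=6: j=0 S=72.0682 intr=43.6718 cont=43.4106 V=43.6718[EX]; j=1 S=87.1425 intr=28.5975 cont=28.3362 V=28.5975[EX]; j=2 S=105.3700 intr=10.3700 cont=12.7500 V=12.7500[hold]; j=3 S=127.4100 intr=0.0000 cont=2.7044 V=2.7044[hold]; j=4 S=154.0601 intr=0.0000 cont=0.0000 V=0.0000[hold]; j=5 S=186.2846 intr=0.0000 cont=0.0000 V=0.0000[hold]; j=6 S=225.2494 intr=0.0000 cont=0.0000 V=0.0000[hold]  S*(6)=87.1425
k=5: j=0 S=79.2477 intr=36.4923 cont=36.2310 V=36.4923[EX]; j=1 S=95.8238 intr=19.9162 cont=20.8141 V=20.8141[hold]; j=2 S=115.8671 intr=0.0000 cont=7.8283 V=7.8283[hold]; j=3 S=140.1028 intr=0.0000 cont=1.3811 V=1.3811[hold]; j=4 S=169.4079 intr=0.0000 cont=0.0000 V=0.0000[hold]; j=5 S=204.8426 intr=0.0000 cont=0.0000 V=0.0000[hold]  S*(5)=79.2477
k=4: j=0 S=87.1425 intr=28.5975 cont=28.7736 V=28.7736[hold]; j=1 S=105.3700 intr=10.3700 cont=14.4422 V=14.4422[hold]; j=2 S=127.4100 intr=0.0000 cont=4.6704 V=4.6704[hold]; j=3 S=154.0601 intr=0.0000 cont=0.7053 V=0.7053[hold]; j=4 S=186.2846 intr=0.0000 cont=0.0000 V=0.0000[hold]  S*(4)=-
k=3: j=0 S=95.8238 intr=19.9162 cont=21.7282 V=21.7282[hold]; j=1 S=115.8671 intr=0.0000 cont=9.6500 V=9.6500[hold]; j=2 S=140.1028 intr=0.0000 cont=2.7286 V=2.7286[hold]; j=3 S=169.4079 intr=0.0000 cont=0.3602 V=0.3602[hold]  S*(3)=-
k=2: j=0 S=105.3700 intr=10.3700 cont=15.7963 V=15.7963[hold]; j=1 S=127.4100 intr=0.0000 cont=6.2570 V=6.2570[hold]; j=2 S=154.0601 intr=0.0000 cont=1.5688 V=1.5688[hold]  S*(2)=-
k=1: j=0 S=115.8671 intr=0.0000 cont=11.1143 V=11.1143[hold]; j=1 S=140.1028 intr=0.0000 cont=3.9594 V=3.9594[hold]  S*(1)=-
k=0: j=0 S=127.4100 intr=0.0000 cont=7.6043 V=7.6043[hold]  S*(0)=-

price = 7.6043
boundary = - - - - - 79.2477 87.1425 95.8238 105.3700
tree:
7.6043
11.1143 3.9594
15.7963 6.2570 1.5688
21.7282 9.6500 2.7286 0.3602
28.7736 14.4422 4.6704 0.7053 0.0000
36.4923 20.8141 7.8283 1.3811 0.0000 0.0000
43.6718 28.5975 12.7500 2.7044 0.0000 0.0000 0.0000
50.2010 36.4923 19.9162 5.2957 0.0000 0.0000 0.0000 0.0000
56.1386 43.6718 28.5975 10.3700 0.0000 0.0000 0.0000 0.0000 0.0000
61.5383 50.2010 36.4923 19.9162 0.0000 0.0000 0.0000 0.0000 0.0000 0.0000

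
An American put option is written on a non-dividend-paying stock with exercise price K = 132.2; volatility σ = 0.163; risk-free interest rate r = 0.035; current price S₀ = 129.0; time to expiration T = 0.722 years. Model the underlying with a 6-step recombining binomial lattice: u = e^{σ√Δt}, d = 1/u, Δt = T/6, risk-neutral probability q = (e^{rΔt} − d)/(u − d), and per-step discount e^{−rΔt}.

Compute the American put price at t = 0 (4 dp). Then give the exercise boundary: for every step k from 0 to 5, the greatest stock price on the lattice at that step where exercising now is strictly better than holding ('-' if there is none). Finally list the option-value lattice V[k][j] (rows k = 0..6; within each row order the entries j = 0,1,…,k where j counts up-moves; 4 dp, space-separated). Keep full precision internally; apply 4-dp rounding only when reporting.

Δt=0.12033  u=1.05817  d=0.94503  q=0.52317  discount=0.99580
step 6 (expiry): payoffs max(K−S,0) = 40.3136 29.3122 16.9935 3.2000 0.0000 0.0000 0.0000
step 5: (k=5,j=0): S=97.2317, (K−S)⁺=34.9683, hold=34.4127 ⇒ V=34.9683 exercise | (k=5,j=1): S=108.8731, (K−S)⁺=23.3269, hold=22.7713 ⇒ V=23.3269 exercise | (k=5,j=2): S=121.9083, (K−S)⁺=10.2917, hold=9.7361 ⇒ V=10.2917 exercise | (k=5,j=3): S=136.5042, (K−S)⁺=0.0000, hold=1.5194 ⇒ V=1.5194 continue | (k=5,j=4): S=152.8477, (K−S)⁺=0.0000, hold=0.0000 ⇒ V=0.0000 continue | (k=5,j=5): S=171.1480, (K−S)⁺=0.0000, hold=0.0000 ⇒ V=0.0000 continue  boundary S*=121.9083
step 4: (k=4,j=0): S=102.8878, (K−S)⁺=29.3122, hold=28.7565 ⇒ V=29.3122 exercise | (k=4,j=1): S=115.2065, (K−S)⁺=16.9935, hold=16.4379 ⇒ V=16.9935 exercise | (k=4,j=2): S=129.0000, (K−S)⁺=3.2000, hold=5.6784 ⇒ V=5.6784 continue | (k=4,j=3): S=144.4450, (K−S)⁺=0.0000, hold=0.7215 ⇒ V=0.7215 continue | (k=4,j=4): S=161.7392, (K−S)⁺=0.0000, hold=0.0000 ⇒ V=0.0000 continue  boundary S*=115.2065
step 3: (k=3,j=0): S=108.8731, (K−S)⁺=23.3269, hold=22.7713 ⇒ V=23.3269 exercise | (k=3,j=1): S=121.9083, (K−S)⁺=10.2917, hold=11.0272 ⇒ V=11.0272 continue | (k=3,j=2): S=136.5042, (K−S)⁺=0.0000, hold=3.0721 ⇒ V=3.0721 continue | (k=3,j=3): S=152.8477, (K−S)⁺=0.0000, hold=0.3426 ⇒ V=0.3426 continue  boundary S*=108.8731
step 2: (k=2,j=0): S=115.2065, (K−S)⁺=16.9935, hold=16.8211 ⇒ V=16.9935 exercise | (k=2,j=1): S=129.0000, (K−S)⁺=3.2000, hold=6.8365 ⇒ V=6.8365 continue | (k=2,j=2): S=144.4450, (K−S)⁺=0.0000, hold=1.6372 ⇒ V=1.6372 continue  boundary S*=115.2065
step 1: (k=1,j=0): S=121.9083, (K−S)⁺=10.2917, hold=11.6306 ⇒ V=11.6306 continue | (k=1,j=1): S=136.5042, (K−S)⁺=0.0000, hold=4.0991 ⇒ V=4.0991 continue  boundary S*=-
step 0: (k=0,j=0): S=129.0000, (K−S)⁺=3.2000, hold=7.6580 ⇒ V=7.6580 continue  boundary S*=-

price = 7.6580
boundary = - - 115.2065 108.8731 115.2065 121.9083
tree:
7.6580
11.6306 4.0991
16.9935 6.8365 1.6372
23.3269 11.0272 3.0721 0.3426
29.3122 16.9935 5.6784 0.7215 0.0000
34.9683 23.3269 10.2917 1.5194 0.0000 0.0000
40.3136 29.3122 16.9935 3.2000 0.0000 0.0000 0.0000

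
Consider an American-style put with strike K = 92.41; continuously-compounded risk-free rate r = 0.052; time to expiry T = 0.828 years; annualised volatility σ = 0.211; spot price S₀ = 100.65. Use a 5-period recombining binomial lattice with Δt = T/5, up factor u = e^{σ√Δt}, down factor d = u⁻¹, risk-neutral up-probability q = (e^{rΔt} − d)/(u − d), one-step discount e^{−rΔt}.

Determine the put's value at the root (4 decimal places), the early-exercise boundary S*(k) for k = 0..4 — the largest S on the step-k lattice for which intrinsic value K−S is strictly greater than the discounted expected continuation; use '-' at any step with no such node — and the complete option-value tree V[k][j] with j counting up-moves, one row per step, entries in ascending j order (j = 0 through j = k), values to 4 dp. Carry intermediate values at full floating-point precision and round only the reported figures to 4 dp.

params: Δt=0.16560 u=1.08966 d=0.91772 q=0.52885 e^(-rΔt)=0.99143
t_5 payoffs: 26.8918 14.6166 0.0416 0.0000 0.0000 0.0000
t_4: node(4,0) S=71.3924 payoff=21.0176 vs cont=20.2252 → 21.0176 [stop]  node(4,1) S=84.7682 payoff=7.6418 vs cont=6.8494 → 7.6418 [stop]  node(4,2) S=100.6500 payoff=0.0000 vs cont=0.0194 → 0.0194 [wait]  node(4,3) S=119.5073 payoff=0.0000 vs cont=0.0000 → 0.0000 [wait]  node(4,4) S=141.8977 payoff=0.0000 vs cont=0.0000 → 0.0000 [wait]  ⇒ S*(4)=84.7682
t_3: node(3,0) S=77.7934 payoff=14.6166 vs cont=13.8243 → 14.6166 [stop]  node(3,1) S=92.3684 payoff=0.0416 vs cont=3.5798 → 3.5798 [wait]  node(3,2) S=109.6741 payoff=0.0000 vs cont=0.0091 → 0.0091 [wait]  node(3,3) S=130.2222 payoff=0.0000 vs cont=0.0000 → 0.0000 [wait]  ⇒ S*(3)=77.7934
t_2: node(2,0) S=84.7682 payoff=7.6418 vs cont=8.7046 → 8.7046 [wait]  node(2,1) S=100.6500 payoff=0.0000 vs cont=1.6769 → 1.6769 [wait]  node(2,2) S=119.5073 payoff=0.0000 vs cont=0.0042 → 0.0042 [wait]  ⇒ S*(2)=-
t_1: node(1,0) S=92.3684 payoff=0.0416 vs cont=4.9453 → 4.9453 [wait]  node(1,1) S=109.6741 payoff=0.0000 vs cont=0.7855 → 0.7855 [wait]  ⇒ S*(1)=-
t_0: node(0,0) S=100.6500 payoff=0.0000 vs cont=2.7219 → 2.7219 [wait]  ⇒ S*(0)=-

price = 2.7219
boundary = - - - 77.7934 84.7682
tree:
2.7219
4.9453 0.7855
8.7046 1.6769 0.0042
14.6166 3.5798 0.0091 0.0000
21.0176 7.6418 0.0194 0.0000 0.0000
26.8918 14.6166 0.0416 0.0000 0.0000 0.0000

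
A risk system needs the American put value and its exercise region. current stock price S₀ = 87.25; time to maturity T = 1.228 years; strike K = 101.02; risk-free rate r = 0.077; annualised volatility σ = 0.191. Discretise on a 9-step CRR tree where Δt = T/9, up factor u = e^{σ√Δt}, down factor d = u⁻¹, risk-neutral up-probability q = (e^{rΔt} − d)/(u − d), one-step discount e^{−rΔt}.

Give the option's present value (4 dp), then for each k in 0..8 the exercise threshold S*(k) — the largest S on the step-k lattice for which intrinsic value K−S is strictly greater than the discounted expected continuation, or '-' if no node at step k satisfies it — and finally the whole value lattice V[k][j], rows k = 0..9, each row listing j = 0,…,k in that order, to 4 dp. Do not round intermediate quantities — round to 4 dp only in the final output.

price = 13.7700
boundary = 87.2500 81.3064 87.2500 81.3064 87.2500 81.3064 87.2500 81.3064 87.2500
tree:
13.7700
19.7136 8.9747
25.2522 13.7700 5.3333
30.4136 19.7136 8.7178 2.7444
35.2234 25.2522 13.7700 4.8674 1.1089
39.7055 30.4136 19.7136 8.3551 2.1876 0.2726
43.8823 35.2234 25.2522 13.7700 4.2095 0.6220 0.0000
47.7746 39.7055 30.4136 19.7136 7.8201 1.4195 0.0000 0.0000
51.4017 43.8823 35.2234 25.2522 13.7700 3.2393 0.0000 0.0000 0.0000
54.7818 47.7746 39.7055 30.4136 19.7136 7.3920 0.0000 0.0000 0.0000 0.0000

Δt=0.13644  u=1.07310  d=0.93188  q=0.55716  discount=0.98955
step 9 (expiry): payoffs max(K−S,0) = 54.7818 47.7746 39.7055 30.4136 19.7136 7.3920 0.0000 0.0000 0.0000 0.0000
step 8: (k=8,j=0): S=49.6183, (K−S)⁺=51.4017, hold=50.3460 ⇒ V=51.4017 exercise | (k=8,j=1): S=57.1377, (K−S)⁺=43.8823, hold=42.8265 ⇒ V=43.8823 exercise | (k=8,j=2): S=65.7966, (K−S)⁺=35.2234, hold=34.1676 ⇒ V=35.2234 exercise | (k=8,j=3): S=75.7678, (K−S)⁺=25.2522, hold=24.1965 ⇒ V=25.2522 exercise | (k=8,j=4): S=87.2500, (K−S)⁺=13.7700, hold=12.7142 ⇒ V=13.7700 exercise | (k=8,j=5): S=100.4723, (K−S)⁺=0.5477, hold=3.2393 ⇒ V=3.2393 continue | (k=8,j=6): S=115.6984, (K−S)⁺=0.0000, hold=0.0000 ⇒ V=0.0000 continue | (k=8,j=7): S=133.2319, (K−S)⁺=0.0000, hold=0.0000 ⇒ V=0.0000 continue | (k=8,j=8): S=153.4226, (K−S)⁺=0.0000, hold=0.0000 ⇒ V=0.0000 continue  boundary S*=87.2500
step 7: (k=7,j=0): S=53.2454, (K−S)⁺=47.7746, hold=46.7188 ⇒ V=47.7746 exercise | (k=7,j=1): S=61.3145, (K−S)⁺=39.7055, hold=38.6497 ⇒ V=39.7055 exercise | (k=7,j=2): S=70.6064, (K−S)⁺=30.4136, hold=29.3578 ⇒ V=30.4136 exercise | (k=7,j=3): S=81.3064, (K−S)⁺=19.7136, hold=18.6578 ⇒ V=19.7136 exercise | (k=7,j=4): S=93.6280, (K−S)⁺=7.3920, hold=7.8201 ⇒ V=7.8201 continue | (k=7,j=5): S=107.8169, (K−S)⁺=0.0000, hold=1.4195 ⇒ V=1.4195 continue | (k=7,j=6): S=124.1560, (K−S)⁺=0.0000, hold=0.0000 ⇒ V=0.0000 continue | (k=7,j=7): S=142.9713, (K−S)⁺=0.0000, hold=0.0000 ⇒ V=0.0000 continue  boundary S*=81.3064
step 6: (k=6,j=0): S=57.1377, (K−S)⁺=43.8823, hold=42.8265 ⇒ V=43.8823 exercise | (k=6,j=1): S=65.7966, (K−S)⁺=35.2234, hold=34.1676 ⇒ V=35.2234 exercise | (k=6,j=2): S=75.7678, (K−S)⁺=25.2522, hold=24.1965 ⇒ V=25.2522 exercise | (k=6,j=3): S=87.2500, (K−S)⁺=13.7700, hold=12.9503 ⇒ V=13.7700 exercise | (k=6,j=4): S=100.4723, (K−S)⁺=0.5477, hold=4.2095 ⇒ V=4.2095 continue | (k=6,j=5): S=115.6984, (K−S)⁺=0.0000, hold=0.6220 ⇒ V=0.6220 continue | (k=6,j=6): S=133.2319, (K−S)⁺=0.0000, hold=0.0000 ⇒ V=0.0000 continue  boundary S*=87.2500
step 5: (k=5,j=0): S=61.3145, (K−S)⁺=39.7055, hold=38.6497 ⇒ V=39.7055 exercise | (k=5,j=1): S=70.6064, (K−S)⁺=30.4136, hold=29.3578 ⇒ V=30.4136 exercise | (k=5,j=2): S=81.3064, (K−S)⁺=19.7136, hold=18.6578 ⇒ V=19.7136 exercise | (k=5,j=3): S=93.6280, (K−S)⁺=7.3920, hold=8.3551 ⇒ V=8.3551 continue | (k=5,j=4): S=107.8169, (K−S)⁺=0.0000, hold=2.1876 ⇒ V=2.1876 continue | (k=5,j=5): S=124.1560, (K−S)⁺=0.0000, hold=0.2726 ⇒ V=0.2726 continue  boundary S*=81.3064
step 4: (k=4,j=0): S=65.7966, (K−S)⁺=35.2234, hold=34.1676 ⇒ V=35.2234 exercise | (k=4,j=1): S=75.7678, (K−S)⁺=25.2522, hold=24.1965 ⇒ V=25.2522 exercise | (k=4,j=2): S=87.2500, (K−S)⁺=13.7700, hold=13.2452 ⇒ V=13.7700 exercise | (k=4,j=3): S=100.4723, (K−S)⁺=0.5477, hold=4.8674 ⇒ V=4.8674 continue | (k=4,j=4): S=115.6984, (K−S)⁺=0.0000, hold=1.1089 ⇒ V=1.1089 continue  boundary S*=87.2500
step 3: (k=3,j=0): S=70.6064, (K−S)⁺=30.4136, hold=29.3578 ⇒ V=30.4136 exercise | (k=3,j=1): S=81.3064, (K−S)⁺=19.7136, hold=18.6578 ⇒ V=19.7136 exercise | (k=3,j=2): S=93.6280, (K−S)⁺=7.3920, hold=8.7178 ⇒ V=8.7178 continue | (k=3,j=3): S=107.8169, (K−S)⁺=0.0000, hold=2.7444 ⇒ V=2.7444 continue  boundary S*=81.3064
step 2: (k=2,j=0): S=75.7678, (K−S)⁺=25.2522, hold=24.1965 ⇒ V=25.2522 exercise | (k=2,j=1): S=87.2500, (K−S)⁺=13.7700, hold=13.4452 ⇒ V=13.7700 exercise | (k=2,j=2): S=100.4723, (K−S)⁺=0.5477, hold=5.3333 ⇒ V=5.3333 continue  boundary S*=87.2500
step 1: (k=1,j=0): S=81.3064, (K−S)⁺=19.7136, hold=18.6578 ⇒ V=19.7136 exercise | (k=1,j=1): S=93.6280, (K−S)⁺=7.3920, hold=8.9747 ⇒ V=8.9747 continue  boundary S*=81.3064
step 0: (k=0,j=0): S=87.2500, (K−S)⁺=13.7700, hold=13.5868 ⇒ V=13.7700 exercise  boundary S*=87.2500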